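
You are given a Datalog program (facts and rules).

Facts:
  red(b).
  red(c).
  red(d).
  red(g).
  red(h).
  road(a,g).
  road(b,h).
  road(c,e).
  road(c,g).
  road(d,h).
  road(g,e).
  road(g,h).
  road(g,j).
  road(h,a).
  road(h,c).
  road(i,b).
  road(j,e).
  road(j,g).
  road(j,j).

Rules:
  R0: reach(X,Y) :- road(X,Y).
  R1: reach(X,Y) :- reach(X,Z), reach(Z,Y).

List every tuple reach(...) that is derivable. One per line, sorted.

round 1: derive reach(a,g) via R0 from road(a,g)
round 1: derive reach(b,h) via R0 from road(b,h)
round 1: derive reach(c,e) via R0 from road(c,e)
round 1: derive reach(c,g) via R0 from road(c,g)
round 1: derive reach(d,h) via R0 from road(d,h)
round 1: derive reach(g,e) via R0 from road(g,e)
round 1: derive reach(g,h) via R0 from road(g,h)
round 1: derive reach(g,j) via R0 from road(g,j)
round 1: derive reach(h,a) via R0 from road(h,a)
round 1: derive reach(h,c) via R0 from road(h,c)
round 1: derive reach(i,b) via R0 from road(i,b)
round 1: derive reach(j,e) via R0 from road(j,e)
round 1: derive reach(j,g) via R0 from road(j,g)
round 1: derive reach(j,j) via R0 from road(j,j)
round 2: derive reach(a,e) via R1 from reach(a,g), reach(g,e)
round 2: derive reach(a,h) via R1 from reach(a,g), reach(g,h)
round 2: derive reach(a,j) via R1 from reach(a,g), reach(g,j)
round 2: derive reach(b,a) via R1 from reach(b,h), reach(h,a)
round 2: derive reach(b,c) via R1 from reach(b,h), reach(h,c)
round 2: derive reach(c,h) via R1 from reach(c,g), reach(g,h)
round 2: derive reach(c,j) via R1 from reach(c,g), reach(g,j)
round 2: derive reach(d,a) via R1 from reach(d,h), reach(h,a)
round 2: derive reach(d,c) via R1 from reach(d,h), reach(h,c)
round 2: derive reach(g,a) via R1 from reach(g,h), reach(h,a)
round 2: derive reach(g,c) via R1 from reach(g,h), reach(h,c)
round 2: derive reach(g,g) via R1 from reach(g,j), reach(j,g)
round 2: derive reach(h,e) via R1 from reach(h,c), reach(c,e)
round 2: derive reach(h,g) via R1 from reach(h,a), reach(a,g)
round 2: derive reach(i,h) via R1 from reach(i,b), reach(b,h)
round 2: derive reach(j,h) via R1 from reach(j,g), reach(g,h)
round 3: derive reach(a,a) via R1 from reach(a,g), reach(g,a)
round 3: derive reach(a,c) via R1 from reach(a,g), reach(g,c)
round 3: derive reach(b,e) via R1 from reach(b,a), reach(a,e)
round 3: derive reach(b,g) via R1 from reach(b,a), reach(a,g)
round 3: derive reach(b,j) via R1 from reach(b,a), reach(a,j)
round 3: derive reach(c,a) via R1 from reach(c,g), reach(g,a)
round 3: derive reach(c,c) via R1 from reach(c,g), reach(g,c)
round 3: derive reach(d,e) via R1 from reach(d,a), reach(a,e)
round 3: derive reach(d,g) via R1 from reach(d,a), reach(a,g)
round 3: derive reach(d,j) via R1 from reach(d,a), reach(a,j)
round 3: derive reach(h,h) via R1 from reach(h,a), reach(a,h)
round 3: derive reach(h,j) via R1 from reach(h,a), reach(a,j)
round 3: derive reach(i,a) via R1 from reach(i,b), reach(b,a)
round 3: derive reach(i,c) via R1 from reach(i,b), reach(b,c)
round 3: derive reach(i,e) via R1 from reach(i,h), reach(h,e)
round 3: derive reach(i,g) via R1 from reach(i,h), reach(h,g)
round 3: derive reach(j,a) via R1 from reach(j,g), reach(g,a)
round 3: derive reach(j,c) via R1 from reach(j,g), reach(g,c)
round 4: derive reach(i,j) via R1 from reach(i,a), reach(a,j)

reach(a,a)
reach(a,c)
reach(a,e)
reach(a,g)
reach(a,h)
reach(a,j)
reach(b,a)
reach(b,c)
reach(b,e)
reach(b,g)
reach(b,h)
reach(b,j)
reach(c,a)
reach(c,c)
reach(c,e)
reach(c,g)
reach(c,h)
reach(c,j)
reach(d,a)
reach(d,c)
reach(d,e)
reach(d,g)
reach(d,h)
reach(d,j)
reach(g,a)
reach(g,c)
reach(g,e)
reach(g,g)
reach(g,h)
reach(g,j)
reach(h,a)
reach(h,c)
reach(h,e)
reach(h,g)
reach(h,h)
reach(h,j)
reach(i,a)
reach(i,b)
reach(i,c)
reach(i,e)
reach(i,g)
reach(i,h)
reach(i,j)
reach(j,a)
reach(j,c)
reach(j,e)
reach(j,g)
reach(j,h)
reach(j,j)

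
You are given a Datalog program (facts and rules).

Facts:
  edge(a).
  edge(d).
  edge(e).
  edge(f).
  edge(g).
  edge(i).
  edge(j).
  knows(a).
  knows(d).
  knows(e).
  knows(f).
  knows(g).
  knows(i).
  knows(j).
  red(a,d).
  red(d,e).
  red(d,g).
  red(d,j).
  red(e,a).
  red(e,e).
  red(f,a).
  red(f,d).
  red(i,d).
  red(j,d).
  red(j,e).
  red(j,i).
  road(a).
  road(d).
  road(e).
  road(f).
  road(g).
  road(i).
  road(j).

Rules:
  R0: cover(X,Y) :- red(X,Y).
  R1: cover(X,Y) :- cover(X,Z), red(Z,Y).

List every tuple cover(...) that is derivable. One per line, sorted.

round 1: derive cover(a,d) via R0 from red(a,d)
round 1: derive cover(d,e) via R0 from red(d,e)
round 1: derive cover(d,g) via R0 from red(d,g)
round 1: derive cover(d,j) via R0 from red(d,j)
round 1: derive cover(e,a) via R0 from red(e,a)
round 1: derive cover(e,e) via R0 from red(e,e)
round 1: derive cover(f,a) via R0 from red(f,a)
round 1: derive cover(f,d) via R0 from red(f,d)
round 1: derive cover(i,d) via R0 from red(i,d)
round 1: derive cover(j,d) via R0 from red(j,d)
round 1: derive cover(j,e) via R0 from red(j,e)
round 1: derive cover(j,i) via R0 from red(j,i)
round 2: derive cover(a,e) via R1 from cover(a,d), red(d,e)
round 2: derive cover(a,g) via R1 from cover(a,d), red(d,g)
round 2: derive cover(a,j) via R1 from cover(a,d), red(d,j)
round 2: derive cover(d,a) via R1 from cover(d,e), red(e,a)
round 2: derive cover(d,d) via R1 from cover(d,j), red(j,d)
round 2: derive cover(d,i) via R1 from cover(d,j), red(j,i)
round 2: derive cover(e,d) via R1 from cover(e,a), red(a,d)
round 2: derive cover(f,e) via R1 from cover(f,d), red(d,e)
round 2: derive cover(f,g) via R1 from cover(f,d), red(d,g)
round 2: derive cover(f,j) via R1 from cover(f,d), red(d,j)
round 2: derive cover(i,e) via R1 from cover(i,d), red(d,e)
round 2: derive cover(i,g) via R1 from cover(i,d), red(d,g)
round 2: derive cover(i,j) via R1 from cover(i,d), red(d,j)
round 2: derive cover(j,a) via R1 from cover(j,e), red(e,a)
round 2: derive cover(j,g) via R1 from cover(j,d), red(d,g)
round 2: derive cover(j,j) via R1 from cover(j,d), red(d,j)
round 3: derive cover(a,a) via R1 from cover(a,e), red(e,a)
round 3: derive cover(a,i) via R1 from cover(a,j), red(j,i)
round 3: derive cover(e,g) via R1 from cover(e,d), red(d,g)
round 3: derive cover(e,j) via R1 from cover(e,d), red(d,j)
round 3: derive cover(f,i) via R1 from cover(f,j), red(j,i)
round 3: derive cover(i,a) via R1 from cover(i,e), red(e,a)
round 3: derive cover(i,i) via R1 from cover(i,j), red(j,i)
round 4: derive cover(e,i) via R1 from cover(e,j), red(j,i)

cover(a,a)
cover(a,d)
cover(a,e)
cover(a,g)
cover(a,i)
cover(a,j)
cover(d,a)
cover(d,d)
cover(d,e)
cover(d,g)
cover(d,i)
cover(d,j)
cover(e,a)
cover(e,d)
cover(e,e)
cover(e,g)
cover(e,i)
cover(e,j)
cover(f,a)
cover(f,d)
cover(f,e)
cover(f,g)
cover(f,i)
cover(f,j)
cover(i,a)
cover(i,d)
cover(i,e)
cover(i,g)
cover(i,i)
cover(i,j)
cover(j,a)
cover(j,d)
cover(j,e)
cover(j,g)
cover(j,i)
cover(j,j)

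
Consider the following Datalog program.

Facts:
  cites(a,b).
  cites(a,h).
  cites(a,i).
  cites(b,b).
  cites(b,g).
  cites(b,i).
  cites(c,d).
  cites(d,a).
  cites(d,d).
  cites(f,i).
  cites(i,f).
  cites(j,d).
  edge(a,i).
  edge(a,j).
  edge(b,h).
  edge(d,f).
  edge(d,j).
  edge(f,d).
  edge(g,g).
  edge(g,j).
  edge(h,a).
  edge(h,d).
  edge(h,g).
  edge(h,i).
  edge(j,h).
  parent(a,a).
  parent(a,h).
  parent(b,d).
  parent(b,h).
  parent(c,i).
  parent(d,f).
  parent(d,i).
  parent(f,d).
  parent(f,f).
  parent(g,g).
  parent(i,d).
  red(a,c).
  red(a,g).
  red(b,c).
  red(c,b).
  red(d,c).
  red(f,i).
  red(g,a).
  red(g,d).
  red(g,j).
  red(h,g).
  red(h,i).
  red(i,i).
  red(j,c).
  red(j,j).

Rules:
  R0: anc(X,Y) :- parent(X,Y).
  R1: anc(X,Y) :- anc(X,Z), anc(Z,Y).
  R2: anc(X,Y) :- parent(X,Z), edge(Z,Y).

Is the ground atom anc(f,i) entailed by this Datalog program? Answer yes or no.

yes

round 1: derive anc(a,a) via R0 from parent(a,a)
round 1: derive anc(a,h) via R0 from parent(a,h)
round 1: derive anc(b,d) via R0 from parent(b,d)
round 1: derive anc(b,h) via R0 from parent(b,h)
round 1: derive anc(c,i) via R0 from parent(c,i)
round 1: derive anc(d,f) via R0 from parent(d,f)
round 1: derive anc(d,i) via R0 from parent(d,i)
round 1: derive anc(f,d) via R0 from parent(f,d)
round 1: derive anc(f,f) via R0 from parent(f,f)
round 1: derive anc(g,g) via R0 from parent(g,g)
round 1: derive anc(i,d) via R0 from parent(i,d)
round 1: derive anc(a,d) via R2 from parent(a,h), edge(h,d)
round 1: derive anc(a,g) via R2 from parent(a,h), edge(h,g)
round 1: derive anc(a,i) via R2 from parent(a,a), edge(a,i)
round 1: derive anc(a,j) via R2 from parent(a,a), edge(a,j)
round 1: derive anc(b,a) via R2 from parent(b,h), edge(h,a)
round 1: derive anc(b,f) via R2 from parent(b,d), edge(d,f)
round 1: derive anc(b,g) via R2 from parent(b,h), edge(h,g)
round 1: derive anc(b,i) via R2 from parent(b,h), edge(h,i)
round 1: derive anc(b,j) via R2 from parent(b,d), edge(d,j)
round 1: derive anc(d,d) via R2 from parent(d,f), edge(f,d)
round 1: derive anc(f,j) via R2 from parent(f,d), edge(d,j)
round 1: derive anc(g,j) via R2 from parent(g,g), edge(g,j)
round 1: derive anc(i,f) via R2 from parent(i,d), edge(d,f)
round 1: derive anc(i,j) via R2 from parent(i,d), edge(d,j)
round 2: derive anc(a,f) via R1 from anc(a,d), anc(d,f)
round 2: derive anc(c,d) via R1 from anc(c,i), anc(i,d)
round 2: derive anc(c,f) via R1 from anc(c,i), anc(i,f)
round 2: derive anc(c,j) via R1 from anc(c,i), anc(i,j)
round 2: derive anc(d,j) via R1 from anc(d,f), anc(f,j)
round 2: derive anc(f,i) via R1 from anc(f,d), anc(d,i)
round 2: derive anc(i,i) via R1 from anc(i,d), anc(d,i)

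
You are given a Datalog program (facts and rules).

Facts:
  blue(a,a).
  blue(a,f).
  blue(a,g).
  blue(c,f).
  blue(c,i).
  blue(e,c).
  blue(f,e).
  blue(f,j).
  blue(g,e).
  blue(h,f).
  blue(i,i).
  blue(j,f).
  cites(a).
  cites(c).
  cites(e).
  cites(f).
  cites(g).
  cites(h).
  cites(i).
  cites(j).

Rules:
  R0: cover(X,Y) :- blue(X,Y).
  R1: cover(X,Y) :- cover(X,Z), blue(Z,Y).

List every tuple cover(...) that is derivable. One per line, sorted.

cover(a,a)
cover(a,c)
cover(a,e)
cover(a,f)
cover(a,g)
cover(a,i)
cover(a,j)
cover(c,c)
cover(c,e)
cover(c,f)
cover(c,i)
cover(c,j)
cover(e,c)
cover(e,e)
cover(e,f)
cover(e,i)
cover(e,j)
cover(f,c)
cover(f,e)
cover(f,f)
cover(f,i)
cover(f,j)
cover(g,c)
cover(g,e)
cover(g,f)
cover(g,i)
cover(g,j)
cover(h,c)
cover(h,e)
cover(h,f)
cover(h,i)
cover(h,j)
cover(i,i)
cover(j,c)
cover(j,e)
cover(j,f)
cover(j,i)
cover(j,j)

round 1: derive cover(a,a) via R0 from blue(a,a)
round 1: derive cover(a,f) via R0 from blue(a,f)
round 1: derive cover(a,g) via R0 from blue(a,g)
round 1: derive cover(c,f) via R0 from blue(c,f)
round 1: derive cover(c,i) via R0 from blue(c,i)
round 1: derive cover(e,c) via R0 from blue(e,c)
round 1: derive cover(f,e) via R0 from blue(f,e)
round 1: derive cover(f,j) via R0 from blue(f,j)
round 1: derive cover(g,e) via R0 from blue(g,e)
round 1: derive cover(h,f) via R0 from blue(h,f)
round 1: derive cover(i,i) via R0 from blue(i,i)
round 1: derive cover(j,f) via R0 from blue(j,f)
round 2: derive cover(a,e) via R1 from cover(a,f), blue(f,e)
round 2: derive cover(a,j) via R1 from cover(a,f), blue(f,j)
round 2: derive cover(c,e) via R1 from cover(c,f), blue(f,e)
round 2: derive cover(c,j) via R1 from cover(c,f), blue(f,j)
round 2: derive cover(e,f) via R1 from cover(e,c), blue(c,f)
round 2: derive cover(e,i) via R1 from cover(e,c), blue(c,i)
round 2: derive cover(f,c) via R1 from cover(f,e), blue(e,c)
round 2: derive cover(f,f) via R1 from cover(f,j), blue(j,f)
round 2: derive cover(g,c) via R1 from cover(g,e), blue(e,c)
round 2: derive cover(h,e) via R1 from cover(h,f), blue(f,e)
round 2: derive cover(h,j) via R1 from cover(h,f), blue(f,j)
round 2: derive cover(j,e) via R1 from cover(j,f), blue(f,e)
round 2: derive cover(j,j) via R1 from cover(j,f), blue(f,j)
round 3: derive cover(a,c) via R1 from cover(a,e), blue(e,c)
round 3: derive cover(c,c) via R1 from cover(c,e), blue(e,c)
round 3: derive cover(e,e) via R1 from cover(e,f), blue(f,e)
round 3: derive cover(e,j) via R1 from cover(e,f), blue(f,j)
round 3: derive cover(f,i) via R1 from cover(f,c), blue(c,i)
round 3: derive cover(g,f) via R1 from cover(g,c), blue(c,f)
round 3: derive cover(g,i) via R1 from cover(g,c), blue(c,i)
round 3: derive cover(h,c) via R1 from cover(h,e), blue(e,c)
round 3: derive cover(j,c) via R1 from cover(j,e), blue(e,c)
round 4: derive cover(a,i) via R1 from cover(a,c), blue(c,i)
round 4: derive cover(g,j) via R1 from cover(g,f), blue(f,j)
round 4: derive cover(h,i) via R1 from cover(h,c), blue(c,i)
round 4: derive cover(j,i) via R1 from cover(j,c), blue(c,i)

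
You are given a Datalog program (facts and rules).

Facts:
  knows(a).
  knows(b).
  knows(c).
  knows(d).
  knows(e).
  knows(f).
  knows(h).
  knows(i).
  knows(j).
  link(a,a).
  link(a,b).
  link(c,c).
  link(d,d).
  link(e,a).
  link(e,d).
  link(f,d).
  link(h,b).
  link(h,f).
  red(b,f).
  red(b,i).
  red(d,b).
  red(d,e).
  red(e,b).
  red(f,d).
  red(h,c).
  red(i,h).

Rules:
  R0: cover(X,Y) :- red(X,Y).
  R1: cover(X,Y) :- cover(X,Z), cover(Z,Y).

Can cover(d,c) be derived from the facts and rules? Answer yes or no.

yes

round 1: derive cover(b,f) via R0 from red(b,f)
round 1: derive cover(b,i) via R0 from red(b,i)
round 1: derive cover(d,b) via R0 from red(d,b)
round 1: derive cover(d,e) via R0 from red(d,e)
round 1: derive cover(e,b) via R0 from red(e,b)
round 1: derive cover(f,d) via R0 from red(f,d)
round 1: derive cover(h,c) via R0 from red(h,c)
round 1: derive cover(i,h) via R0 from red(i,h)
round 2: derive cover(b,d) via R1 from cover(b,f), cover(f,d)
round 2: derive cover(b,h) via R1 from cover(b,i), cover(i,h)
round 2: derive cover(d,f) via R1 from cover(d,b), cover(b,f)
round 2: derive cover(d,i) via R1 from cover(d,b), cover(b,i)
round 2: derive cover(e,f) via R1 from cover(e,b), cover(b,f)
round 2: derive cover(e,i) via R1 from cover(e,b), cover(b,i)
round 2: derive cover(f,b) via R1 from cover(f,d), cover(d,b)
round 2: derive cover(f,e) via R1 from cover(f,d), cover(d,e)
round 2: derive cover(i,c) via R1 from cover(i,h), cover(h,c)
round 3: derive cover(b,b) via R1 from cover(b,d), cover(d,b)
round 3: derive cover(b,c) via R1 from cover(b,h), cover(h,c)
round 3: derive cover(b,e) via R1 from cover(b,d), cover(d,e)
round 3: derive cover(d,c) via R1 from cover(d,i), cover(i,c)
round 3: derive cover(d,d) via R1 from cover(d,b), cover(b,d)
round 3: derive cover(d,h) via R1 from cover(d,b), cover(b,h)
round 3: derive cover(e,c) via R1 from cover(e,i), cover(i,c)
round 3: derive cover(e,d) via R1 from cover(e,b), cover(b,d)
round 3: derive cover(e,e) via R1 from cover(e,f), cover(f,e)
round 3: derive cover(e,h) via R1 from cover(e,b), cover(b,h)
round 3: derive cover(f,f) via R1 from cover(f,b), cover(b,f)
round 3: derive cover(f,h) via R1 from cover(f,b), cover(b,h)
round 3: derive cover(f,i) via R1 from cover(f,b), cover(b,i)
round 4: derive cover(f,c) via R1 from cover(f,b), cover(b,c)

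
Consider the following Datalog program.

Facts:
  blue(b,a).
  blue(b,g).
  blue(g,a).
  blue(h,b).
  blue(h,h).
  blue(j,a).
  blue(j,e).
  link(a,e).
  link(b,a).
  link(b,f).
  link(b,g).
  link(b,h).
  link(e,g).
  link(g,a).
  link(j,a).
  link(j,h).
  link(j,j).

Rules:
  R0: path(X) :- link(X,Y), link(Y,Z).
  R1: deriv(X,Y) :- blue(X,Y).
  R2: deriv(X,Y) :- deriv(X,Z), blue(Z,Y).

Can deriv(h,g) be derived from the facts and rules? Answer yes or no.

round 1: derive deriv(b,a) via R1 from blue(b,a)
round 1: derive deriv(b,g) via R1 from blue(b,g)
round 1: derive deriv(g,a) via R1 from blue(g,a)
round 1: derive deriv(h,b) via R1 from blue(h,b)
round 1: derive deriv(h,h) via R1 from blue(h,h)
round 1: derive deriv(j,a) via R1 from blue(j,a)
round 1: derive deriv(j,e) via R1 from blue(j,e)
round 2: derive deriv(h,a) via R2 from deriv(h,b), blue(b,a)
round 2: derive deriv(h,g) via R2 from deriv(h,b), blue(b,g)

yes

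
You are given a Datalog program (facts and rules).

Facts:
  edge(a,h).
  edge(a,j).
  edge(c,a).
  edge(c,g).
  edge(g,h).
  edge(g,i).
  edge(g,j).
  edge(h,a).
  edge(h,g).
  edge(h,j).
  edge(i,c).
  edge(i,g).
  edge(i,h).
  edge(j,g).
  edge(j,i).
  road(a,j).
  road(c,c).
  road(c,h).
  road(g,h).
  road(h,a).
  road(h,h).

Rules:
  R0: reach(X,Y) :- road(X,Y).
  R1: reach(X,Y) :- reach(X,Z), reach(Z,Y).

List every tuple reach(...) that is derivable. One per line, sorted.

reach(a,j)
reach(c,a)
reach(c,c)
reach(c,h)
reach(c,j)
reach(g,a)
reach(g,h)
reach(g,j)
reach(h,a)
reach(h,h)
reach(h,j)

round 1: derive reach(a,j) via R0 from road(a,j)
round 1: derive reach(c,c) via R0 from road(c,c)
round 1: derive reach(c,h) via R0 from road(c,h)
round 1: derive reach(g,h) via R0 from road(g,h)
round 1: derive reach(h,a) via R0 from road(h,a)
round 1: derive reach(h,h) via R0 from road(h,h)
round 2: derive reach(c,a) via R1 from reach(c,h), reach(h,a)
round 2: derive reach(g,a) via R1 from reach(g,h), reach(h,a)
round 2: derive reach(h,j) via R1 from reach(h,a), reach(a,j)
round 3: derive reach(c,j) via R1 from reach(c,a), reach(a,j)
round 3: derive reach(g,j) via R1 from reach(g,a), reach(a,j)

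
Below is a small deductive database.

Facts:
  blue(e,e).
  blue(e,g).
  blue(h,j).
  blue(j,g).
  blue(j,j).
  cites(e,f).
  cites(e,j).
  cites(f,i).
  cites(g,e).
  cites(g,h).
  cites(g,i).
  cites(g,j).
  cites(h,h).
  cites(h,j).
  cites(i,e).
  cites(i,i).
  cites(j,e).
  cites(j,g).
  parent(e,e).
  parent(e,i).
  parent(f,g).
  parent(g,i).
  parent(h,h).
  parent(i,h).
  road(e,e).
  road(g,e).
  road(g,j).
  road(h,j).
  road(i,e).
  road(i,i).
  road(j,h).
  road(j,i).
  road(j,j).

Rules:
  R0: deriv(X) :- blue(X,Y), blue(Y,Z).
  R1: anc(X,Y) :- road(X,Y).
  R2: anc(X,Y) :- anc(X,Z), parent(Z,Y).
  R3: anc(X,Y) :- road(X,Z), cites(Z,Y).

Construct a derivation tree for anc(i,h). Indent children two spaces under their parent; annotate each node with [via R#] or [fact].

anc(i,h)  [via R2]
  anc(i,i)  [via R1]
    road(i,i)  [fact]
  parent(i,h)  [fact]

round 1: derive anc(e,e) via R1 from road(e,e)
round 1: derive anc(g,e) via R1 from road(g,e)
round 1: derive anc(g,j) via R1 from road(g,j)
round 1: derive anc(h,j) via R1 from road(h,j)
round 1: derive anc(i,e) via R1 from road(i,e)
round 1: derive anc(i,i) via R1 from road(i,i)
round 1: derive anc(j,h) via R1 from road(j,h)
round 1: derive anc(j,i) via R1 from road(j,i)
round 1: derive anc(j,j) via R1 from road(j,j)
round 1: derive anc(e,f) via R3 from road(e,e), cites(e,f)
round 1: derive anc(e,j) via R3 from road(e,e), cites(e,j)
round 1: derive anc(g,f) via R3 from road(g,e), cites(e,f)
round 1: derive anc(g,g) via R3 from road(g,j), cites(j,g)
round 1: derive anc(h,e) via R3 from road(h,j), cites(j,e)
round 1: derive anc(h,g) via R3 from road(h,j), cites(j,g)
round 1: derive anc(i,f) via R3 from road(i,e), cites(e,f)
round 1: derive anc(i,j) via R3 from road(i,e), cites(e,j)
round 1: derive anc(j,e) via R3 from road(j,i), cites(i,e)
round 1: derive anc(j,g) via R3 from road(j,j), cites(j,g)
round 2: derive anc(e,g) via R2 from anc(e,f), parent(f,g)
round 2: derive anc(e,i) via R2 from anc(e,e), parent(e,i)
round 2: derive anc(g,i) via R2 from anc(g,e), parent(e,i)
round 2: derive anc(h,i) via R2 from anc(h,e), parent(e,i)
round 2: derive anc(i,g) via R2 from anc(i,f), parent(f,g)
round 2: derive anc(i,h) via R2 from anc(i,i), parent(i,h)
round 3: derive anc(e,h) via R2 from anc(e,i), parent(i,h)
round 3: derive anc(g,h) via R2 from anc(g,i), parent(i,h)
round 3: derive anc(h,h) via R2 from anc(h,i), parent(i,h)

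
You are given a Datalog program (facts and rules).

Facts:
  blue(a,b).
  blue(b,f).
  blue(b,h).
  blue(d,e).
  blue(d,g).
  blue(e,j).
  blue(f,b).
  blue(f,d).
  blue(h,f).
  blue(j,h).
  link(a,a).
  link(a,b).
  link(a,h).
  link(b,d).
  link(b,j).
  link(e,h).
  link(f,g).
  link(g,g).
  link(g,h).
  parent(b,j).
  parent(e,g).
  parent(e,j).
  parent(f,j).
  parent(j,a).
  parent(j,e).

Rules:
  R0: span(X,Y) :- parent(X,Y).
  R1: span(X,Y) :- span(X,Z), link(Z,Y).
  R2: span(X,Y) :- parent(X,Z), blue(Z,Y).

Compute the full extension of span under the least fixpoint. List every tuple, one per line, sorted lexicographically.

span(b,h)
span(b,j)
span(e,g)
span(e,h)
span(e,j)
span(f,h)
span(f,j)
span(j,a)
span(j,b)
span(j,d)
span(j,e)
span(j,h)
span(j,j)

round 1: derive span(b,j) via R0 from parent(b,j)
round 1: derive span(e,g) via R0 from parent(e,g)
round 1: derive span(e,j) via R0 from parent(e,j)
round 1: derive span(f,j) via R0 from parent(f,j)
round 1: derive span(j,a) via R0 from parent(j,a)
round 1: derive span(j,e) via R0 from parent(j,e)
round 1: derive span(b,h) via R2 from parent(b,j), blue(j,h)
round 1: derive span(e,h) via R2 from parent(e,j), blue(j,h)
round 1: derive span(f,h) via R2 from parent(f,j), blue(j,h)
round 1: derive span(j,b) via R2 from parent(j,a), blue(a,b)
round 1: derive span(j,j) via R2 from parent(j,e), blue(e,j)
round 2: derive span(j,d) via R1 from span(j,b), link(b,d)
round 2: derive span(j,h) via R1 from span(j,a), link(a,h)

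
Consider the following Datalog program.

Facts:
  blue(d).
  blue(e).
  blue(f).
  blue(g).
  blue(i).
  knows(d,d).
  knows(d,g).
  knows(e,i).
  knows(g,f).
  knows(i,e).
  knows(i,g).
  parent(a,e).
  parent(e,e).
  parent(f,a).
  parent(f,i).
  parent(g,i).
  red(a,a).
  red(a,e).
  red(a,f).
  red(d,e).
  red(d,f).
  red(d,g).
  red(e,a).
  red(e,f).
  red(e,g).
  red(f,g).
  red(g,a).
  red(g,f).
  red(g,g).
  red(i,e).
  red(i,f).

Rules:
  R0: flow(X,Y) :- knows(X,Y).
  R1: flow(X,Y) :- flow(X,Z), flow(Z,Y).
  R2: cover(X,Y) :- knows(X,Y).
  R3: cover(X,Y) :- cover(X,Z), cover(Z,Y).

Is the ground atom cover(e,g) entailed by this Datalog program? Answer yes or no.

round 1: derive cover(d,d) via R2 from knows(d,d)
round 1: derive cover(d,g) via R2 from knows(d,g)
round 1: derive cover(e,i) via R2 from knows(e,i)
round 1: derive cover(g,f) via R2 from knows(g,f)
round 1: derive cover(i,e) via R2 from knows(i,e)
round 1: derive cover(i,g) via R2 from knows(i,g)
round 2: derive cover(d,f) via R3 from cover(d,g), cover(g,f)
round 2: derive cover(e,e) via R3 from cover(e,i), cover(i,e)
round 2: derive cover(e,g) via R3 from cover(e,i), cover(i,g)
round 2: derive cover(i,f) via R3 from cover(i,g), cover(g,f)
round 2: derive cover(i,i) via R3 from cover(i,e), cover(e,i)
round 3: derive cover(e,f) via R3 from cover(e,g), cover(g,f)

yes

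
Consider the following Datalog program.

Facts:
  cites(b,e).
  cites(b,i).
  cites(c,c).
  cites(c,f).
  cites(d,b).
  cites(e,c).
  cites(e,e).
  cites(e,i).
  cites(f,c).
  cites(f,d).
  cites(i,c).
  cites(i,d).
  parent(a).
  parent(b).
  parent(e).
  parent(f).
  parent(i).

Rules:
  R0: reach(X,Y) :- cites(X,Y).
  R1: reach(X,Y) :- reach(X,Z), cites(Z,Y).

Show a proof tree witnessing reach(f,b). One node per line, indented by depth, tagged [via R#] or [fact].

round 1: derive reach(b,e) via R0 from cites(b,e)
round 1: derive reach(b,i) via R0 from cites(b,i)
round 1: derive reach(c,c) via R0 from cites(c,c)
round 1: derive reach(c,f) via R0 from cites(c,f)
round 1: derive reach(d,b) via R0 from cites(d,b)
round 1: derive reach(e,c) via R0 from cites(e,c)
round 1: derive reach(e,e) via R0 from cites(e,e)
round 1: derive reach(e,i) via R0 from cites(e,i)
round 1: derive reach(f,c) via R0 from cites(f,c)
round 1: derive reach(f,d) via R0 from cites(f,d)
round 1: derive reach(i,c) via R0 from cites(i,c)
round 1: derive reach(i,d) via R0 from cites(i,d)
round 2: derive reach(b,c) via R1 from reach(b,e), cites(e,c)
round 2: derive reach(b,d) via R1 from reach(b,i), cites(i,d)
round 2: derive reach(c,d) via R1 from reach(c,f), cites(f,d)
round 2: derive reach(d,e) via R1 from reach(d,b), cites(b,e)
round 2: derive reach(d,i) via R1 from reach(d,b), cites(b,i)
round 2: derive reach(e,d) via R1 from reach(e,i), cites(i,d)
round 2: derive reach(e,f) via R1 from reach(e,c), cites(c,f)
round 2: derive reach(f,b) via R1 from reach(f,d), cites(d,b)
round 2: derive reach(f,f) via R1 from reach(f,c), cites(c,f)
round 2: derive reach(i,b) via R1 from reach(i,d), cites(d,b)
round 2: derive reach(i,f) via R1 from reach(i,c), cites(c,f)
round 3: derive reach(b,b) via R1 from reach(b,d), cites(d,b)
round 3: derive reach(b,f) via R1 from reach(b,c), cites(c,f)
round 3: derive reach(c,b) via R1 from reach(c,d), cites(d,b)
round 3: derive reach(d,c) via R1 from reach(d,e), cites(e,c)
round 3: derive reach(d,d) via R1 from reach(d,i), cites(i,d)
round 3: derive reach(e,b) via R1 from reach(e,d), cites(d,b)
round 3: derive reach(f,e) via R1 from reach(f,b), cites(b,e)
round 3: derive reach(f,i) via R1 from reach(f,b), cites(b,i)
round 3: derive reach(i,e) via R1 from reach(i,b), cites(b,e)
round 3: derive reach(i,i) via R1 from reach(i,b), cites(b,i)
round 4: derive reach(c,e) via R1 from reach(c,b), cites(b,e)
round 4: derive reach(c,i) via R1 from reach(c,b), cites(b,i)
round 4: derive reach(d,f) via R1 from reach(d,c), cites(c,f)

reach(f,b)  [via R1]
  reach(f,d)  [via R0]
    cites(f,d)  [fact]
  cites(d,b)  [fact]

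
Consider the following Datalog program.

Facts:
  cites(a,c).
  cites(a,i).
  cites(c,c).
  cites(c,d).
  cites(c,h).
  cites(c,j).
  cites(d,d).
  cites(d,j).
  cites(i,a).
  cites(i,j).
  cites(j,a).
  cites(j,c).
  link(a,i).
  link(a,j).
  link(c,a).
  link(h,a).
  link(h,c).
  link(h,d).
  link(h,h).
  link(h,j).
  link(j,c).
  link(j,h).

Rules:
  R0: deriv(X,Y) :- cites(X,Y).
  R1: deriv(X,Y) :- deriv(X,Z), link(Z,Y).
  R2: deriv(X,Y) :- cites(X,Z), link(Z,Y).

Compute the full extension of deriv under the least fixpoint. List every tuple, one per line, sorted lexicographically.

round 1: derive deriv(a,c) via R0 from cites(a,c)
round 1: derive deriv(a,i) via R0 from cites(a,i)
round 1: derive deriv(c,c) via R0 from cites(c,c)
round 1: derive deriv(c,d) via R0 from cites(c,d)
round 1: derive deriv(c,h) via R0 from cites(c,h)
round 1: derive deriv(c,j) via R0 from cites(c,j)
round 1: derive deriv(d,d) via R0 from cites(d,d)
round 1: derive deriv(d,j) via R0 from cites(d,j)
round 1: derive deriv(i,a) via R0 from cites(i,a)
round 1: derive deriv(i,j) via R0 from cites(i,j)
round 1: derive deriv(j,a) via R0 from cites(j,a)
round 1: derive deriv(j,c) via R0 from cites(j,c)
round 1: derive deriv(a,a) via R2 from cites(a,c), link(c,a)
round 1: derive deriv(c,a) via R2 from cites(c,c), link(c,a)
round 1: derive deriv(d,c) via R2 from cites(d,j), link(j,c)
round 1: derive deriv(d,h) via R2 from cites(d,j), link(j,h)
round 1: derive deriv(i,c) via R2 from cites(i,j), link(j,c)
round 1: derive deriv(i,h) via R2 from cites(i,j), link(j,h)
round 1: derive deriv(i,i) via R2 from cites(i,a), link(a,i)
round 1: derive deriv(j,i) via R2 from cites(j,a), link(a,i)
round 1: derive deriv(j,j) via R2 from cites(j,a), link(a,j)
round 2: derive deriv(a,j) via R1 from deriv(a,a), link(a,j)
round 2: derive deriv(c,i) via R1 from deriv(c,a), link(a,i)
round 2: derive deriv(d,a) via R1 from deriv(d,c), link(c,a)
round 2: derive deriv(i,d) via R1 from deriv(i,h), link(h,d)
round 2: derive deriv(j,h) via R1 from deriv(j,j), link(j,h)
round 3: derive deriv(a,h) via R1 from deriv(a,j), link(j,h)
round 3: derive deriv(d,i) via R1 from deriv(d,a), link(a,i)
round 3: derive deriv(j,d) via R1 from deriv(j,h), link(h,d)
round 4: derive deriv(a,d) via R1 from deriv(a,h), link(h,d)

deriv(a,a)
deriv(a,c)
deriv(a,d)
deriv(a,h)
deriv(a,i)
deriv(a,j)
deriv(c,a)
deriv(c,c)
deriv(c,d)
deriv(c,h)
deriv(c,i)
deriv(c,j)
deriv(d,a)
deriv(d,c)
deriv(d,d)
deriv(d,h)
deriv(d,i)
deriv(d,j)
deriv(i,a)
deriv(i,c)
deriv(i,d)
deriv(i,h)
deriv(i,i)
deriv(i,j)
deriv(j,a)
deriv(j,c)
deriv(j,d)
deriv(j,h)
deriv(j,i)
deriv(j,j)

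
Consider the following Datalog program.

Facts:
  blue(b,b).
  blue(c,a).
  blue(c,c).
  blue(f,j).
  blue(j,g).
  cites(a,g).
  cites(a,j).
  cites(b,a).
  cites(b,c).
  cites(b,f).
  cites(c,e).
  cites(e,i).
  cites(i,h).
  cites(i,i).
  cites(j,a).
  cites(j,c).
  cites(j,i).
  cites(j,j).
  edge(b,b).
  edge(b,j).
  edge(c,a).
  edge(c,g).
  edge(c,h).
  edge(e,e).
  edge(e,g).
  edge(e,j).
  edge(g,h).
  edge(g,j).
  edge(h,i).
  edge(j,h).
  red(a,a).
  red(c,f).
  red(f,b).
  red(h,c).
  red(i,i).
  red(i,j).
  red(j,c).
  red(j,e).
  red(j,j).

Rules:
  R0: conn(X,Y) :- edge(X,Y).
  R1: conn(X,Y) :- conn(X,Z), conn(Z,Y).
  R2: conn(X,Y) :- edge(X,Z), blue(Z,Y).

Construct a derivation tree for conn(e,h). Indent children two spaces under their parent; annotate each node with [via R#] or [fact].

conn(e,h)  [via R1]
  conn(e,g)  [via R0]
    edge(e,g)  [fact]
  conn(g,h)  [via R0]
    edge(g,h)  [fact]

round 1: derive conn(b,b) via R0 from edge(b,b)
round 1: derive conn(b,j) via R0 from edge(b,j)
round 1: derive conn(c,a) via R0 from edge(c,a)
round 1: derive conn(c,g) via R0 from edge(c,g)
round 1: derive conn(c,h) via R0 from edge(c,h)
round 1: derive conn(e,e) via R0 from edge(e,e)
round 1: derive conn(e,g) via R0 from edge(e,g)
round 1: derive conn(e,j) via R0 from edge(e,j)
round 1: derive conn(g,h) via R0 from edge(g,h)
round 1: derive conn(g,j) via R0 from edge(g,j)
round 1: derive conn(h,i) via R0 from edge(h,i)
round 1: derive conn(j,h) via R0 from edge(j,h)
round 1: derive conn(b,g) via R2 from edge(b,j), blue(j,g)
round 1: derive conn(g,g) via R2 from edge(g,j), blue(j,g)
round 2: derive conn(b,h) via R1 from conn(b,g), conn(g,h)
round 2: derive conn(c,i) via R1 from conn(c,h), conn(h,i)
round 2: derive conn(c,j) via R1 from conn(c,g), conn(g,j)
round 2: derive conn(e,h) via R1 from conn(e,g), conn(g,h)
round 2: derive conn(g,i) via R1 from conn(g,h), conn(h,i)
round 2: derive conn(j,i) via R1 from conn(j,h), conn(h,i)
round 3: derive conn(b,i) via R1 from conn(b,g), conn(g,i)
round 3: derive conn(e,i) via R1 from conn(e,g), conn(g,i)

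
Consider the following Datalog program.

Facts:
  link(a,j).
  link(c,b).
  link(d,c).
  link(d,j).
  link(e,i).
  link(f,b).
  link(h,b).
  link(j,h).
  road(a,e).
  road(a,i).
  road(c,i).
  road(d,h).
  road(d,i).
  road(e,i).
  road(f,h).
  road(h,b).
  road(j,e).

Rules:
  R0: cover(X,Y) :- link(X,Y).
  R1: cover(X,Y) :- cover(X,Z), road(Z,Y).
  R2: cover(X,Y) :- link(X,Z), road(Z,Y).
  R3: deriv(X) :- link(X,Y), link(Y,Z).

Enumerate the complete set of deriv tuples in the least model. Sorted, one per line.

deriv(a)
deriv(d)
deriv(j)

round 1: derive deriv(a) via R3 from link(a,j), link(j,h)
round 1: derive deriv(d) via R3 from link(d,c), link(c,b)
round 1: derive deriv(j) via R3 from link(j,h), link(h,b)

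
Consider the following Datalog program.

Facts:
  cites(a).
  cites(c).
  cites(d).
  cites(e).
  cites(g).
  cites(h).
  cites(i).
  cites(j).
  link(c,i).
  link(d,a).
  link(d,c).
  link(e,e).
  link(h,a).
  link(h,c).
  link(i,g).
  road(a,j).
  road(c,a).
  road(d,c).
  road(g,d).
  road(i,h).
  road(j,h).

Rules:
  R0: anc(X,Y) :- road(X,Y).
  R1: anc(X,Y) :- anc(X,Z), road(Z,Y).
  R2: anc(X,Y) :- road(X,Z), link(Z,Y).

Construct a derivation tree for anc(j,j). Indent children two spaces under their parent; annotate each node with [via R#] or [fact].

anc(j,j)  [via R1]
  anc(j,a)  [via R2]
    road(j,h)  [fact]
    link(h,a)  [fact]
  road(a,j)  [fact]

round 1: derive anc(a,j) via R0 from road(a,j)
round 1: derive anc(c,a) via R0 from road(c,a)
round 1: derive anc(d,c) via R0 from road(d,c)
round 1: derive anc(g,d) via R0 from road(g,d)
round 1: derive anc(i,h) via R0 from road(i,h)
round 1: derive anc(j,h) via R0 from road(j,h)
round 1: derive anc(d,i) via R2 from road(d,c), link(c,i)
round 1: derive anc(g,a) via R2 from road(g,d), link(d,a)
round 1: derive anc(g,c) via R2 from road(g,d), link(d,c)
round 1: derive anc(i,a) via R2 from road(i,h), link(h,a)
round 1: derive anc(i,c) via R2 from road(i,h), link(h,c)
round 1: derive anc(j,a) via R2 from road(j,h), link(h,a)
round 1: derive anc(j,c) via R2 from road(j,h), link(h,c)
round 2: derive anc(a,h) via R1 from anc(a,j), road(j,h)
round 2: derive anc(c,j) via R1 from anc(c,a), road(a,j)
round 2: derive anc(d,a) via R1 from anc(d,c), road(c,a)
round 2: derive anc(d,h) via R1 from anc(d,i), road(i,h)
round 2: derive anc(g,j) via R1 from anc(g,a), road(a,j)
round 2: derive anc(i,j) via R1 from anc(i,a), road(a,j)
round 2: derive anc(j,j) via R1 from anc(j,a), road(a,j)
round 3: derive anc(c,h) via R1 from anc(c,j), road(j,h)
round 3: derive anc(d,j) via R1 from anc(d,a), road(a,j)
round 3: derive anc(g,h) via R1 from anc(g,j), road(j,h)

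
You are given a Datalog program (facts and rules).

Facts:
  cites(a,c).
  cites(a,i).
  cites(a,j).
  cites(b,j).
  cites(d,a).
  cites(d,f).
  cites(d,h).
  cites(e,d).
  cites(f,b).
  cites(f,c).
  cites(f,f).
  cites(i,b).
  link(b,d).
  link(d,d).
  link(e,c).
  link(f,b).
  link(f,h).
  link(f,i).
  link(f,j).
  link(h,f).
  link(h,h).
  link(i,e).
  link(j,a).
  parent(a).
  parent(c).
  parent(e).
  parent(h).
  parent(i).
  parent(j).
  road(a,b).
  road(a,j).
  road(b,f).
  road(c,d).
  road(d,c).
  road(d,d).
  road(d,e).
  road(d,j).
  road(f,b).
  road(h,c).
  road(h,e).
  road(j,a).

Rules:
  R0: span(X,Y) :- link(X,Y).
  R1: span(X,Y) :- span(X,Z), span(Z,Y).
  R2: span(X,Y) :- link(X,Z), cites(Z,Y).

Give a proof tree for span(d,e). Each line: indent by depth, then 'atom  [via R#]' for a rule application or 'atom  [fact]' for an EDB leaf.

round 1: derive span(b,d) via R0 from link(b,d)
round 1: derive span(d,d) via R0 from link(d,d)
round 1: derive span(e,c) via R0 from link(e,c)
round 1: derive span(f,b) via R0 from link(f,b)
round 1: derive span(f,h) via R0 from link(f,h)
round 1: derive span(f,i) via R0 from link(f,i)
round 1: derive span(f,j) via R0 from link(f,j)
round 1: derive span(h,f) via R0 from link(h,f)
round 1: derive span(h,h) via R0 from link(h,h)
round 1: derive span(i,e) via R0 from link(i,e)
round 1: derive span(j,a) via R0 from link(j,a)
round 1: derive span(b,a) via R2 from link(b,d), cites(d,a)
round 1: derive span(b,f) via R2 from link(b,d), cites(d,f)
round 1: derive span(b,h) via R2 from link(b,d), cites(d,h)
round 1: derive span(d,a) via R2 from link(d,d), cites(d,a)
round 1: derive span(d,f) via R2 from link(d,d), cites(d,f)
round 1: derive span(d,h) via R2 from link(d,d), cites(d,h)
round 1: derive span(h,b) via R2 from link(h,f), cites(f,b)
round 1: derive span(h,c) via R2 from link(h,f), cites(f,c)
round 1: derive span(i,d) via R2 from link(i,e), cites(e,d)
round 1: derive span(j,c) via R2 from link(j,a), cites(a,c)
round 1: derive span(j,i) via R2 from link(j,a), cites(a,i)
round 1: derive span(j,j) via R2 from link(j,a), cites(a,j)
round 2: derive span(b,b) via R1 from span(b,f), span(f,b)
round 2: derive span(b,c) via R1 from span(b,h), span(h,c)
round 2: derive span(b,i) via R1 from span(b,f), span(f,i)
round 2: derive span(b,j) via R1 from span(b,f), span(f,j)
round 2: derive span(d,b) via R1 from span(d,f), span(f,b)
round 2: derive span(d,c) via R1 from span(d,h), span(h,c)
round 2: derive span(d,i) via R1 from span(d,f), span(f,i)
round 2: derive span(d,j) via R1 from span(d,f), span(f,j)
round 2: derive span(f,a) via R1 from span(f,b), span(b,a)
round 2: derive span(f,c) via R1 from span(f,h), span(h,c)
round 2: derive span(f,d) via R1 from span(f,b), span(b,d)
round 2: derive span(f,e) via R1 from span(f,i), span(i,e)
round 2: derive span(f,f) via R1 from span(f,b), span(b,f)
round 2: derive span(h,a) via R1 from span(h,b), span(b,a)
round 2: derive span(h,d) via R1 from span(h,b), span(b,d)
round 2: derive span(h,i) via R1 from span(h,f), span(f,i)
round 2: derive span(h,j) via R1 from span(h,f), span(f,j)
round 2: derive span(i,a) via R1 from span(i,d), span(d,a)
round 2: derive span(i,c) via R1 from span(i,e), span(e,c)
round 2: derive span(i,f) via R1 from span(i,d), span(d,f)
round 2: derive span(i,h) via R1 from span(i,d), span(d,h)
round 2: derive span(j,d) via R1 from span(j,i), span(i,d)
round 2: derive span(j,e) via R1 from span(j,i), span(i,e)
round 3: derive span(b,e) via R1 from span(b,f), span(f,e)
round 3: derive span(d,e) via R1 from span(d,f), span(f,e)
round 3: derive span(h,e) via R1 from span(h,f), span(f,e)
round 3: derive span(i,b) via R1 from span(i,d), span(d,b)
round 3: derive span(i,i) via R1 from span(i,d), span(d,i)
round 3: derive span(i,j) via R1 from span(i,d), span(d,j)
round 3: derive span(j,b) via R1 from span(j,d), span(d,b)
round 3: derive span(j,f) via R1 from span(j,d), span(d,f)
round 3: derive span(j,h) via R1 from span(j,d), span(d,h)

span(d,e)  [via R1]
  span(d,f)  [via R2]
    link(d,d)  [fact]
    cites(d,f)  [fact]
  span(f,e)  [via R1]
    span(f,i)  [via R0]
      link(f,i)  [fact]
    span(i,e)  [via R0]
      link(i,e)  [fact]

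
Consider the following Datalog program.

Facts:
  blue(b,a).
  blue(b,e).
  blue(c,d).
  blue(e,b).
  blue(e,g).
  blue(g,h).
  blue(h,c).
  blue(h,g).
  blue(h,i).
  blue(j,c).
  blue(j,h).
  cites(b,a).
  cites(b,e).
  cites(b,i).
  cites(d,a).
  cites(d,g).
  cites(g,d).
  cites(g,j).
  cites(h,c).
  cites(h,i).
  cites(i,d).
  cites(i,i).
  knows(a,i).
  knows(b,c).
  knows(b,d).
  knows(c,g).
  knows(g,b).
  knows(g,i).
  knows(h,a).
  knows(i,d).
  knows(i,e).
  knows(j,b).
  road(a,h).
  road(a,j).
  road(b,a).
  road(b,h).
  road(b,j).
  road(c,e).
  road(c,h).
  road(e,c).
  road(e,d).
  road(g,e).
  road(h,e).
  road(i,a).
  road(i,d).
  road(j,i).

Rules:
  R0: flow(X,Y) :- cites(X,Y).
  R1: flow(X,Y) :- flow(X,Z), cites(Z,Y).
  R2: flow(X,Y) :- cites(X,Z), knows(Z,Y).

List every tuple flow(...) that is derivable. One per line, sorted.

flow(b,a)
flow(b,d)
flow(b,e)
flow(b,g)
flow(b,i)
flow(b,j)
flow(d,a)
flow(d,b)
flow(d,d)
flow(d,e)
flow(d,g)
flow(d,i)
flow(d,j)
flow(g,a)
flow(g,b)
flow(g,d)
flow(g,e)
flow(g,g)
flow(g,i)
flow(g,j)
flow(h,a)
flow(h,c)
flow(h,d)
flow(h,e)
flow(h,g)
flow(h,i)
flow(h,j)
flow(i,a)
flow(i,d)
flow(i,e)
flow(i,g)
flow(i,i)
flow(i,j)

round 1: derive flow(b,a) via R0 from cites(b,a)
round 1: derive flow(b,e) via R0 from cites(b,e)
round 1: derive flow(b,i) via R0 from cites(b,i)
round 1: derive flow(d,a) via R0 from cites(d,a)
round 1: derive flow(d,g) via R0 from cites(d,g)
round 1: derive flow(g,d) via R0 from cites(g,d)
round 1: derive flow(g,j) via R0 from cites(g,j)
round 1: derive flow(h,c) via R0 from cites(h,c)
round 1: derive flow(h,i) via R0 from cites(h,i)
round 1: derive flow(i,d) via R0 from cites(i,d)
round 1: derive flow(i,i) via R0 from cites(i,i)
round 1: derive flow(b,d) via R2 from cites(b,i), knows(i,d)
round 1: derive flow(d,b) via R2 from cites(d,g), knows(g,b)
round 1: derive flow(d,i) via R2 from cites(d,a), knows(a,i)
round 1: derive flow(g,b) via R2 from cites(g,j), knows(j,b)
round 1: derive flow(h,d) via R2 from cites(h,i), knows(i,d)
round 1: derive flow(h,e) via R2 from cites(h,i), knows(i,e)
round 1: derive flow(h,g) via R2 from cites(h,c), knows(c,g)
round 1: derive flow(i,e) via R2 from cites(i,i), knows(i,e)
round 2: derive flow(b,g) via R1 from flow(b,d), cites(d,g)
round 2: derive flow(d,d) via R1 from flow(d,g), cites(g,d)
round 2: derive flow(d,e) via R1 from flow(d,b), cites(b,e)
round 2: derive flow(d,j) via R1 from flow(d,g), cites(g,j)
round 2: derive flow(g,a) via R1 from flow(g,b), cites(b,a)
round 2: derive flow(g,e) via R1 from flow(g,b), cites(b,e)
round 2: derive flow(g,g) via R1 from flow(g,d), cites(d,g)
round 2: derive flow(g,i) via R1 from flow(g,b), cites(b,i)
round 2: derive flow(h,a) via R1 from flow(h,d), cites(d,a)
round 2: derive flow(h,j) via R1 from flow(h,g), cites(g,j)
round 2: derive flow(i,a) via R1 from flow(i,d), cites(d,a)
round 2: derive flow(i,g) via R1 from flow(i,d), cites(d,g)
round 3: derive flow(b,j) via R1 from flow(b,g), cites(g,j)
round 3: derive flow(i,j) via R1 from flow(i,g), cites(g,j)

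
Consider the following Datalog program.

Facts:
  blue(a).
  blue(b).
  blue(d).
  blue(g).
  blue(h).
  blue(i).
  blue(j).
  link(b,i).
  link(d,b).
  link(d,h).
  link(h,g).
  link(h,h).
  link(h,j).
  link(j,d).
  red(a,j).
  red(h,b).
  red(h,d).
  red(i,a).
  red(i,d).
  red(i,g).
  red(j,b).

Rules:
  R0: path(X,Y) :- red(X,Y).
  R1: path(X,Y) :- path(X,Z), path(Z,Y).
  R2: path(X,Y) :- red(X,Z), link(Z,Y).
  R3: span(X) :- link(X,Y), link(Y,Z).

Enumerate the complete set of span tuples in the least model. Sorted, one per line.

round 1: derive span(d) via R3 from link(d,b), link(b,i)
round 1: derive span(h) via R3 from link(h,h), link(h,g)
round 1: derive span(j) via R3 from link(j,d), link(d,b)

span(d)
span(h)
span(j)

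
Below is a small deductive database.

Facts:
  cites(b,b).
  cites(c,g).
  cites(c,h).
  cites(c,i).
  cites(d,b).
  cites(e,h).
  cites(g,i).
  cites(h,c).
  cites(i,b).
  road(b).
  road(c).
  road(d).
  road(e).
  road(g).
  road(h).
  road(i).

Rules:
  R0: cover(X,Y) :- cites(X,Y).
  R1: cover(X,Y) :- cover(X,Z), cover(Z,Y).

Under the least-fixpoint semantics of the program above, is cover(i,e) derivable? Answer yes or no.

round 1: derive cover(b,b) via R0 from cites(b,b)
round 1: derive cover(c,g) via R0 from cites(c,g)
round 1: derive cover(c,h) via R0 from cites(c,h)
round 1: derive cover(c,i) via R0 from cites(c,i)
round 1: derive cover(d,b) via R0 from cites(d,b)
round 1: derive cover(e,h) via R0 from cites(e,h)
round 1: derive cover(g,i) via R0 from cites(g,i)
round 1: derive cover(h,c) via R0 from cites(h,c)
round 1: derive cover(i,b) via R0 from cites(i,b)
round 2: derive cover(c,b) via R1 from cover(c,i), cover(i,b)
round 2: derive cover(c,c) via R1 from cover(c,h), cover(h,c)
round 2: derive cover(e,c) via R1 from cover(e,h), cover(h,c)
round 2: derive cover(g,b) via R1 from cover(g,i), cover(i,b)
round 2: derive cover(h,g) via R1 from cover(h,c), cover(c,g)
round 2: derive cover(h,h) via R1 from cover(h,c), cover(c,h)
round 2: derive cover(h,i) via R1 from cover(h,c), cover(c,i)
round 3: derive cover(e,b) via R1 from cover(e,c), cover(c,b)
round 3: derive cover(e,g) via R1 from cover(e,c), cover(c,g)
round 3: derive cover(e,i) via R1 from cover(e,c), cover(c,i)
round 3: derive cover(h,b) via R1 from cover(h,c), cover(c,b)

no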